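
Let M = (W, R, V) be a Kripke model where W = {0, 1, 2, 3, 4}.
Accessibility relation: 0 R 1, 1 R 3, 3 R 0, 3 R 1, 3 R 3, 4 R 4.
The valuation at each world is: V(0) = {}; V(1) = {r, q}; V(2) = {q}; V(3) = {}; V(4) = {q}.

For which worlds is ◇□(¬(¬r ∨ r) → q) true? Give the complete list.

0, 1, 3, 4

Let φ = ◇□(¬(¬r ∨ r) → q). Evaluate φ at each world:
  0 (successors {1}): φ is true.
  1 (successors {3}): φ is true.
  2 (successors ∅): φ is false.
  3 (successors {0, 1, 3}): φ is true.
  4 (successors {4}): φ is true.
For instance, at 0:
  At 0: ◇□(¬(¬r ∨ r) → q) requires □(¬(¬r ∨ r) → q) at some successor in {1}.
    □(¬(¬r ∨ r) → q) holds at 1, so ◇□(¬(¬r ∨ r) → q) is true at 0.
      At 1: □(¬(¬r ∨ r) → q) requires ¬(¬r ∨ r) → q at every successor {3}.
        At 3: ¬(¬r ∨ r) → q is true.
      So □(¬(¬r ∨ r) → q) is true at 1.
Satisfying worlds: {0, 1, 3, 4}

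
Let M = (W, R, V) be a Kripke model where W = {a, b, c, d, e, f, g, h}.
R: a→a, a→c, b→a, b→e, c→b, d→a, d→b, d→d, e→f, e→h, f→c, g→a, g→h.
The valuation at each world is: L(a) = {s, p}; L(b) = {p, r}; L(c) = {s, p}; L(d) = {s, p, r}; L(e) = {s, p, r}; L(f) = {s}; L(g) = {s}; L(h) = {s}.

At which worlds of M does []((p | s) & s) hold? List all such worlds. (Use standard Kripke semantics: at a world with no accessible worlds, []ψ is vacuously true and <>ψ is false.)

Recall that []ψ holds at a world iff ψ holds at every accessible world, and <>ψ holds iff ψ holds at some accessible world.
Let φ = []((p | s) & s). Evaluate φ at each world:
  a (successors {a, c}): φ is true.
  b (successors {a, e}): φ is true.
  c (successors {b}): φ is false.
  d (successors {a, b, d}): φ is false.
  e (successors {f, h}): φ is true.
  f (successors {c}): φ is true.
  g (successors {a, h}): φ is true.
  h (successors ∅): φ is true.
For instance, at a:
  At a: []((p | s) & s) requires (p | s) & s at every successor {a, c}.
    At a: (p | s) & s is true.
    At c: (p | s) & s is true.
  So []((p | s) & s) is true at a.
Satisfying worlds: {a, b, e, f, g, h}

a, b, e, f, g, h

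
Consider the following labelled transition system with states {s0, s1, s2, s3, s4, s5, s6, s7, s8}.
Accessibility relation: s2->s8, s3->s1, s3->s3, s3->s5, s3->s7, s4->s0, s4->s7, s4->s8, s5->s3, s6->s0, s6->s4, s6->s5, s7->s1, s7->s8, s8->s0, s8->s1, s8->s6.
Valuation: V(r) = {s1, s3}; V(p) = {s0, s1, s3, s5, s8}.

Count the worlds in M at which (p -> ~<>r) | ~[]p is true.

Let φ = (p -> ~<>r) | ~[]p. Evaluate φ at each world:
  s0 (successors ∅): φ is true.
  s1 (successors ∅): φ is true.
  s2 (successors {s8}): φ is true.
  s3 (successors {s1, s3, s5, s7}): φ is true.
  s4 (successors {s0, s7, s8}): φ is true.
  s5 (successors {s3}): φ is false.
  s6 (successors {s0, s4, s5}): φ is true.
  s7 (successors {s1, s8}): φ is true.
  s8 (successors {s0, s1, s6}): φ is true.
For instance, at s8:
  At s8: p -> ~<>r is false, ~[]p is true, so (p -> ~<>r) | ~[]p is true.
    At s8: p is true, ~<>r is false, so p -> ~<>r is false.
      At s8: <>r is true, so ~<>r is false.
    At s8: []p is false, so ~[]p is true.
      At s8: []p requires p at every successor {s0, s1, s6}.
        p fails at s6, so []p is false at s8.
Satisfying worlds: {s0, s1, s2, s3, s4, s6, s7, s8}

8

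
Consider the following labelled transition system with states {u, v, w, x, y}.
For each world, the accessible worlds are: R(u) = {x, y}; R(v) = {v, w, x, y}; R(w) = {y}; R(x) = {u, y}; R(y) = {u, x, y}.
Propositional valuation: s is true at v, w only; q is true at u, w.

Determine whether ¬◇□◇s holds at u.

Recall that □ψ holds at a world iff ψ holds at every accessible world, and ◇ψ holds iff ψ holds at some accessible world.
At u: ◇□◇s is false, so ¬◇□◇s is true.
  At u: ◇□◇s requires □◇s at some successor in {x, y}.
    At x: □◇s is false.
    At y: □◇s is false.
  So ◇□◇s is false at u.

Yes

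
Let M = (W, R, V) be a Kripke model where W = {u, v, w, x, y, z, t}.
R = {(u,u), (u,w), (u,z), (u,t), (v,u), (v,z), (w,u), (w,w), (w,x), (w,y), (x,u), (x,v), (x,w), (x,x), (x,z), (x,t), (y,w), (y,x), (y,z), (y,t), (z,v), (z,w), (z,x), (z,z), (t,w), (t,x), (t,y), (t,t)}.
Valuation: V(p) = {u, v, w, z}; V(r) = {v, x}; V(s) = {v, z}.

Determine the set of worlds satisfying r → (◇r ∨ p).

u, v, w, x, y, z, t

Let φ = r → (◇r ∨ p). Evaluate φ at each world:
  u (successors {u, w, z, t}): φ is true.
  v (successors {u, z}): φ is true.
  w (successors {u, w, x, y}): φ is true.
  x (successors {u, v, w, x, z, t}): φ is true.
  y (successors {w, x, z, t}): φ is true.
  z (successors {v, w, x, z}): φ is true.
  t (successors {w, x, y, t}): φ is true.
For instance, at x:
  At x: r is true, ◇r ∨ p is true, so r → (◇r ∨ p) is true.
    At x: ◇r is true, p is false, so ◇r ∨ p is true.
      At x: ◇r requires r at some successor in {u, v, w, x, z, t}.
        r holds at v, so ◇r is true at x.
Satisfying worlds: {u, v, w, x, y, z, t}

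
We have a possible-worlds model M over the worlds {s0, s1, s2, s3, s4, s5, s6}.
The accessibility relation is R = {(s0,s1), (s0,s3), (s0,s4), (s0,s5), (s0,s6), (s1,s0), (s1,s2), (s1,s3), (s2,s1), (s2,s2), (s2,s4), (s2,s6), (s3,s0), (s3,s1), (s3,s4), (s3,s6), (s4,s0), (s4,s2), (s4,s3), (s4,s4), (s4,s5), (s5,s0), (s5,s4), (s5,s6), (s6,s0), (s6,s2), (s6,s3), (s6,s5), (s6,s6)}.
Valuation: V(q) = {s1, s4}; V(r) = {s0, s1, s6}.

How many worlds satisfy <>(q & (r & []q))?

0

Let φ = <>(q & (r & []q)). Evaluate φ at each world:
  s0 (successors {s1, s3, s4, s5, s6}): φ is false.
  s1 (successors {s0, s2, s3}): φ is false.
  s2 (successors {s1, s2, s4, s6}): φ is false.
  s3 (successors {s0, s1, s4, s6}): φ is false.
  s4 (successors {s0, s2, s3, s4, s5}): φ is false.
  s5 (successors {s0, s4, s6}): φ is false.
  s6 (successors {s0, s2, s3, s5, s6}): φ is false.
For instance, at s5:
  At s5: <>(q & (r & []q)) requires q & (r & []q) at some successor in {s0, s4, s6}.
    At s0: q & (r & []q) is false.
    At s4: q & (r & []q) is false.
    At s6: q & (r & []q) is false.
  So <>(q & (r & []q)) is false at s5.
Satisfying worlds: none.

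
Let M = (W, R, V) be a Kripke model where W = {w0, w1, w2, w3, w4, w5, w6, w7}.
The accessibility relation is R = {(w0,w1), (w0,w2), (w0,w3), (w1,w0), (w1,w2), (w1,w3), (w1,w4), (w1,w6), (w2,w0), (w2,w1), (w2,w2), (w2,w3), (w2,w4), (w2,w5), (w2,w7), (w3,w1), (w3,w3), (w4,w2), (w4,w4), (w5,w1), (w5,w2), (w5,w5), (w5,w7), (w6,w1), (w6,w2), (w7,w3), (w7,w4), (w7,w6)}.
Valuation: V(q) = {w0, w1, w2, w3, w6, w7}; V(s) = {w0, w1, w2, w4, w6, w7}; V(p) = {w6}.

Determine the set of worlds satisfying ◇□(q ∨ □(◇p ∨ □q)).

Let φ = ◇□(q ∨ □(◇p ∨ □q)). Evaluate φ at each world:
  w0 (successors {w1, w2, w3}): φ is true.
  w1 (successors {w0, w2, w3, w4, w6}): φ is true.
  w2 (successors {w0, w1, w2, w3, w4, w5, w7}): φ is true.
  w3 (successors {w1, w3}): φ is true.
  w4 (successors {w2, w4}): φ is false.
  w5 (successors {w1, w2, w5, w7}): φ is false.
  w6 (successors {w1, w2}): φ is false.
  w7 (successors {w3, w4, w6}): φ is true.
For instance, at w7:
  At w7: ◇□(q ∨ □(◇p ∨ □q)) requires □(q ∨ □(◇p ∨ □q)) at some successor in {w3, w4, w6}.
    □(q ∨ □(◇p ∨ □q)) holds at w3, so ◇□(q ∨ □(◇p ∨ □q)) is true at w7.
      At w3: □(q ∨ □(◇p ∨ □q)) requires q ∨ □(◇p ∨ □q) at every successor {w1, w3}.
        At w1: q ∨ □(◇p ∨ □q) is true.
        At w3: q ∨ □(◇p ∨ □q) is true.
      So □(q ∨ □(◇p ∨ □q)) is true at w3.
Satisfying worlds: {w0, w1, w2, w3, w7}

w0, w1, w2, w3, w7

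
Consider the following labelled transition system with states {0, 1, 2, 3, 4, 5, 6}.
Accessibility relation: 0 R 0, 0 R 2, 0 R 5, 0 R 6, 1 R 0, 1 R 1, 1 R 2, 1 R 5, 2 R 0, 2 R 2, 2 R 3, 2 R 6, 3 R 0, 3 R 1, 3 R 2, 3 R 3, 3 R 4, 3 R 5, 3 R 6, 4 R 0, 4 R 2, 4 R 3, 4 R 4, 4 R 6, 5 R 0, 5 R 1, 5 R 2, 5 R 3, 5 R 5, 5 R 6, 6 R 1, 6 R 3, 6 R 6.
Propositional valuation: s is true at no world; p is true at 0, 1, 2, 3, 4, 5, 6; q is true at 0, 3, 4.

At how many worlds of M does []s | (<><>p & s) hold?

Let φ = []s | (<><>p & s). Evaluate φ at each world:
  0 (successors {0, 2, 5, 6}): φ is false.
  1 (successors {0, 1, 2, 5}): φ is false.
  2 (successors {0, 2, 3, 6}): φ is false.
  3 (successors {0, 1, 2, 3, 4, 5, 6}): φ is false.
  4 (successors {0, 2, 3, 4, 6}): φ is false.
  5 (successors {0, 1, 2, 3, 5, 6}): φ is false.
  6 (successors {1, 3, 6}): φ is false.
For instance, at 3:
  At 3: []s is false, <><>p & s is false, so []s | (<><>p & s) is false.
    At 3: []s requires s at every successor {0, 1, 2, 3, 4, 5, 6}.
      s fails at 0, so []s is false at 3.
    At 3: <><>p is true, s is false, so <><>p & s is false.
      At 3: <><>p requires <>p at some successor in {0, 1, 2, 3, 4, 5, 6}.
        <>p holds at 0, so <><>p is true at 3.
Satisfying worlds: none.

0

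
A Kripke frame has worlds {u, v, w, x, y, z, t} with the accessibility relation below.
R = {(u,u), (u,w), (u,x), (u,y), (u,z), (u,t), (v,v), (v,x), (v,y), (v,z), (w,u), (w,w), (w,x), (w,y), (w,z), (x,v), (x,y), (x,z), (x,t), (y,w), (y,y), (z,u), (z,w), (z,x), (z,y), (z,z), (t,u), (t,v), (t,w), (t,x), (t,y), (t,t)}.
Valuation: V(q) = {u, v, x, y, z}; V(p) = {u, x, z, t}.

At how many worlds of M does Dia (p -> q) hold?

7

Recall that Dia ψ holds at a world iff ψ holds at some accessible world.
Let φ = Dia (p -> q). Evaluate φ at each world:
  u (successors {u, w, x, y, z, t}): φ is true.
  v (successors {v, x, y, z}): φ is true.
  w (successors {u, w, x, y, z}): φ is true.
  x (successors {v, y, z, t}): φ is true.
  y (successors {w, y}): φ is true.
  z (successors {u, w, x, y, z}): φ is true.
  t (successors {u, v, w, x, y, t}): φ is true.
For instance, at t:
  At t: Dia (p -> q) requires p -> q at some successor in {u, v, w, x, y, t}.
    p -> q holds at u, so Dia (p -> q) is true at t.
Satisfying worlds: {u, v, w, x, y, z, t}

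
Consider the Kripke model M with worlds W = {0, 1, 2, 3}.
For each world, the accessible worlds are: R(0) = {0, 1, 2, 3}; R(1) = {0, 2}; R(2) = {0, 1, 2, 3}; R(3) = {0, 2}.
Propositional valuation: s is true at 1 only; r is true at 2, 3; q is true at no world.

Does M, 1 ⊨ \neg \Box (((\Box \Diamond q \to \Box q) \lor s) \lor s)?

No

Recall that \Box ψ holds at a world iff ψ holds at every accessible world, and \Diamond ψ holds iff ψ holds at some accessible world.
At 1: \Box (((\Box \Diamond q \to \Box q) \lor s) \lor s) is true, so \neg \Box (((\Box \Diamond q \to \Box q) \lor s) \lor s) is false.
  At 1: \Box (((\Box \Diamond q \to \Box q) \lor s) \lor s) requires ((\Box \Diamond q \to \Box q) \lor s) \lor s at every successor {0, 2}.
      At 0: (\Box \Diamond q \to \Box q) \lor s is true, s is false, so ((\Box \Diamond q \to \Box q) \lor s) \lor s is true.
      At 2: (\Box \Diamond q \to \Box q) \lor s is true, s is false, so ((\Box \Diamond q \to \Box q) \lor s) \lor s is true.
  So \Box (((\Box \Diamond q \to \Box q) \lor s) \lor s) is true at 1.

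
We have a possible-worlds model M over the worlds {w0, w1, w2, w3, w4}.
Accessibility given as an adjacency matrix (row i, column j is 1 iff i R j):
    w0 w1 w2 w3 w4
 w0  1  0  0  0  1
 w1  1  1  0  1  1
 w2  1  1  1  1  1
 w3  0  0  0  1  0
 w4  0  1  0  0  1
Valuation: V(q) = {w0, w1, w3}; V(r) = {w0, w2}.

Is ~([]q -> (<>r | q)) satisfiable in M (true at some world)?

No

Let φ = ~([]q -> (<>r | q)). Evaluate φ at each world:
  w0 (successors {w0, w4}): φ is false.
  w1 (successors {w0, w1, w3, w4}): φ is false.
  w2 (successors {w0, w1, w2, w3, w4}): φ is false.
  w3 (successors {w3}): φ is false.
  w4 (successors {w1, w4}): φ is false.
For instance, at w2:
  At w2: []q -> (<>r | q) is true, so ~([]q -> (<>r | q)) is false.
    At w2: []q is false, <>r | q is true, so []q -> (<>r | q) is true.
      At w2: []q requires q at every successor {w0, w1, w2, w3, w4}.
        q fails at w2, so []q is false at w2.
      At w2: <>r is true, q is false, so <>r | q is true.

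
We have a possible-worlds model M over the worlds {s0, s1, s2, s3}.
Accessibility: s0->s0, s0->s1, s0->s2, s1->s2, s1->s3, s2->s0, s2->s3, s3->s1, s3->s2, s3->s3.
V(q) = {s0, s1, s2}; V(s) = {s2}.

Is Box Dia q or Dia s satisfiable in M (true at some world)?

Let φ = Box Dia q or Dia s. Evaluate φ at each world:
  s0 (successors {s0, s1, s2}): φ is true.
  s1 (successors {s2, s3}): φ is true.
  s2 (successors {s0, s3}): φ is true.
  s3 (successors {s1, s2, s3}): φ is true.
Detail at s0 (witness):
  At s0: Box Dia q is true, Dia s is true, so Box Dia q or Dia s is true.
    At s0: Box Dia q requires Dia q at every successor {s0, s1, s2}.
      At s0: Dia q is true.
      At s1: Dia q is true.
      At s2: Dia q is true.
    So Box Dia q is true at s0.
    At s0: Dia s requires s at some successor in {s0, s1, s2}.
      s holds at s2, so Dia s is true at s0.

Yes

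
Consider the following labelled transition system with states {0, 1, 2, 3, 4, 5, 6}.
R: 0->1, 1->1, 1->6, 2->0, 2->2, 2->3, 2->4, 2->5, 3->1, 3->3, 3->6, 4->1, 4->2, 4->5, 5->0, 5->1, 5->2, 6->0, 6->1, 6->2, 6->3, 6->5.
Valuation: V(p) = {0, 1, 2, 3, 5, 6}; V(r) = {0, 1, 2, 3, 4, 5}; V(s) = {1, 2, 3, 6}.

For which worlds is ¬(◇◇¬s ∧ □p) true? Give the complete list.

0, 2

Let φ = ¬(◇◇¬s ∧ □p). Evaluate φ at each world:
  0 (successors {1}): φ is true.
  1 (successors {1, 6}): φ is false.
  2 (successors {0, 2, 3, 4, 5}): φ is true.
  3 (successors {1, 3, 6}): φ is false.
  4 (successors {1, 2, 5}): φ is false.
  5 (successors {0, 1, 2}): φ is false.
  6 (successors {0, 1, 2, 3, 5}): φ is false.
For instance, at 4:
  At 4: ◇◇¬s ∧ □p is true, so ¬(◇◇¬s ∧ □p) is false.
    At 4: ◇◇¬s is true, □p is true, so ◇◇¬s ∧ □p is true.
      At 4: ◇◇¬s requires ◇¬s at some successor in {1, 2, 5}.
        ◇¬s holds at 2, so ◇◇¬s is true at 4.
      At 4: □p requires p at every successor {1, 2, 5}.
        At 1: p is true.
        At 2: p is true.
        At 5: p is true.
      So □p is true at 4.
Satisfying worlds: {0, 2}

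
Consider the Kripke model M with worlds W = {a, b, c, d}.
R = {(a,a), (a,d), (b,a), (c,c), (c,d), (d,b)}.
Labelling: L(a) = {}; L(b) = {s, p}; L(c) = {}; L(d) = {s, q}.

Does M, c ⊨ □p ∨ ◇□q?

At c: □p is false, ◇□q is false, so □p ∨ ◇□q is false.
  At c: □p requires p at every successor {c, d}.
    p fails at c, so □p is false at c.
  At c: ◇□q requires □q at some successor in {c, d}.
    At c: □q is false.
    At d: □q is false.
  So ◇□q is false at c.

No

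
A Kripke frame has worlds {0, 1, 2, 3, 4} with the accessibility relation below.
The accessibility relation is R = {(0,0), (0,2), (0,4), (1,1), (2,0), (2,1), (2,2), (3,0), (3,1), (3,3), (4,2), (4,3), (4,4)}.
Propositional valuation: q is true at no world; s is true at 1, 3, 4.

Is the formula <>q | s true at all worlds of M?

No

Recall that <>ψ holds at a world iff ψ holds at some accessible world.
Let φ = <>q | s. Evaluate φ at each world:
  0 (successors {0, 2, 4}): φ is false.
  1 (successors {1}): φ is true.
  2 (successors {0, 1, 2}): φ is false.
  3 (successors {0, 1, 3}): φ is true.
  4 (successors {2, 3, 4}): φ is true.
Detail at 0 (counterexample):
  At 0: <>q is false, s is false, so <>q | s is false.
    At 0: <>q requires q at some successor in {0, 2, 4}.
      At 0: q is false.
      At 2: q is false.
      At 4: q is false.
    So <>q is false at 0.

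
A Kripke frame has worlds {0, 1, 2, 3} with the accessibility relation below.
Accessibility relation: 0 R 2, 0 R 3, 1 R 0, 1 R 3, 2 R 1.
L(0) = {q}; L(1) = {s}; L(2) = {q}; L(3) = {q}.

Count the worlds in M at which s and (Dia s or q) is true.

Let φ = s and (Dia s or q). Evaluate φ at each world:
  0 (successors {2, 3}): φ is false.
  1 (successors {0, 3}): φ is false.
  2 (successors {1}): φ is false.
  3 (successors ∅): φ is false.
For instance, at 1:
  At 1: s is true, Dia s or q is false, so s and (Dia s or q) is false.
    At 1: Dia s is false, q is false, so Dia s or q is false.
      At 1: Dia s requires s at some successor in {0, 3}.
        At 0: s is false.
        At 3: s is false.
      So Dia s is false at 1.
Satisfying worlds: none.

0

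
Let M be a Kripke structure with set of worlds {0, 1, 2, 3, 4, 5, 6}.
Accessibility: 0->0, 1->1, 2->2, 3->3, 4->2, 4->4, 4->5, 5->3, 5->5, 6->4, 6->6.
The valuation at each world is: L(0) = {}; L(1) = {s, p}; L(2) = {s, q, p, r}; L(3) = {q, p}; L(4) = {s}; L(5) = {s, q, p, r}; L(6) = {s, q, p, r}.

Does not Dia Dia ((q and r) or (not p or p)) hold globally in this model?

No

Recall that Dia ψ holds at a world iff ψ holds at some accessible world.
Let φ = not Dia Dia ((q and r) or (not p or p)). Evaluate φ at each world:
  0 (successors {0}): φ is false.
  1 (successors {1}): φ is false.
  2 (successors {2}): φ is false.
  3 (successors {3}): φ is false.
  4 (successors {2, 4, 5}): φ is false.
  5 (successors {3, 5}): φ is false.
  6 (successors {4, 6}): φ is false.
Detail at 0 (counterexample):
  At 0: Dia Dia ((q and r) or (not p or p)) is true, so not Dia Dia ((q and r) or (not p or p)) is false.
    At 0: Dia Dia ((q and r) or (not p or p)) requires Dia ((q and r) or (not p or p)) at some successor in {0}.
      Dia ((q and r) or (not p or p)) holds at 0, so Dia Dia ((q and r) or (not p or p)) is true at 0.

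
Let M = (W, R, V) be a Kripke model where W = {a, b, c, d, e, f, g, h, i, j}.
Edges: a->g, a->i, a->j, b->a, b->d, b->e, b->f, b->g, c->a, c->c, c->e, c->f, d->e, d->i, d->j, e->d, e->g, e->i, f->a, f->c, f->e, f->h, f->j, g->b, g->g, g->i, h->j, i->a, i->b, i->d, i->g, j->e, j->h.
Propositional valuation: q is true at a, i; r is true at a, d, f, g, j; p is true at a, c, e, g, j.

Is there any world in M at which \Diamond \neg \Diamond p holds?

No

Let φ = \Diamond \neg \Diamond p. Evaluate φ at each world:
  a (successors {g, i, j}): φ is false.
  b (successors {a, d, e, f, g}): φ is false.
  c (successors {a, c, e, f}): φ is false.
  d (successors {e, i, j}): φ is false.
  e (successors {d, g, i}): φ is false.
  f (successors {a, c, e, h, j}): φ is false.
  g (successors {b, g, i}): φ is false.
  h (successors {j}): φ is false.
  i (successors {a, b, d, g}): φ is false.
  j (successors {e, h}): φ is false.
For instance, at c:
  At c: \Diamond \neg \Diamond p requires \neg \Diamond p at some successor in {a, c, e, f}.
    At a: \neg \Diamond p is false.
    At c: \neg \Diamond p is false.
    At e: \neg \Diamond p is false.
    At f: \neg \Diamond p is false.
  So \Diamond \neg \Diamond p is false at c.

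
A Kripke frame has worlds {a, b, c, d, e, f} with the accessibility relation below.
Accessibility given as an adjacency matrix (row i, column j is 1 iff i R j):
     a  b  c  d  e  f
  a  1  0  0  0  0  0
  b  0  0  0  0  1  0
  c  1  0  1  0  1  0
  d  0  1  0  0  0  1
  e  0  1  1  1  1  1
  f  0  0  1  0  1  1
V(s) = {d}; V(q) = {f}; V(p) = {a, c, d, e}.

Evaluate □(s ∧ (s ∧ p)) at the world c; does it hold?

Recall that □ψ holds at a world iff ψ holds at every accessible world, and ◇ψ holds iff ψ holds at some accessible world.
At c: □(s ∧ (s ∧ p)) requires s ∧ (s ∧ p) at every successor {a, c, e}.
  s ∧ (s ∧ p) fails at a, so □(s ∧ (s ∧ p)) is false at c.

No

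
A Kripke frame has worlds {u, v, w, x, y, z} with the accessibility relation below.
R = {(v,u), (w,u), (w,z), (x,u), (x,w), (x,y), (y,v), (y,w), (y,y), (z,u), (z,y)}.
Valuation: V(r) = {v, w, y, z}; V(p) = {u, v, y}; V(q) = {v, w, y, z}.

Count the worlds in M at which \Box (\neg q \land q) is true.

1

Recall that \Box ψ holds at a world iff ψ holds at every accessible world, and \Diamond ψ holds iff ψ holds at some accessible world.
Let φ = \Box (\neg q \land q). Evaluate φ at each world:
  u (successors ∅): φ is true.
  v (successors {u}): φ is false.
  w (successors {u, z}): φ is false.
  x (successors {u, w, y}): φ is false.
  y (successors {v, w, y}): φ is false.
  z (successors {u, y}): φ is false.
For instance, at v:
  At v: \Box (\neg q \land q) requires \neg q \land q at every successor {u}.
    \neg q \land q fails at u, so \Box (\neg q \land q) is false at v.
Satisfying worlds: {u}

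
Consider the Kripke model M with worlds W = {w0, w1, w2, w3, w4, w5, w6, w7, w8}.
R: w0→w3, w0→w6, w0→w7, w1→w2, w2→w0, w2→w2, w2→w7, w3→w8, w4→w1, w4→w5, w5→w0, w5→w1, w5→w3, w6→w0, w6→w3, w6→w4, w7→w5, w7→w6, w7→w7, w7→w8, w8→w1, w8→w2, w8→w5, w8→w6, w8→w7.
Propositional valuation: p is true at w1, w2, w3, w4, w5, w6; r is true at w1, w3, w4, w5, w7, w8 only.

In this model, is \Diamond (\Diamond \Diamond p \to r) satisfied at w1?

At w1: \Diamond (\Diamond \Diamond p \to r) requires \Diamond \Diamond p \to r at some successor in {w2}.
  At w2: \Diamond \Diamond p \to r is false.
So \Diamond (\Diamond \Diamond p \to r) is false at w1.

No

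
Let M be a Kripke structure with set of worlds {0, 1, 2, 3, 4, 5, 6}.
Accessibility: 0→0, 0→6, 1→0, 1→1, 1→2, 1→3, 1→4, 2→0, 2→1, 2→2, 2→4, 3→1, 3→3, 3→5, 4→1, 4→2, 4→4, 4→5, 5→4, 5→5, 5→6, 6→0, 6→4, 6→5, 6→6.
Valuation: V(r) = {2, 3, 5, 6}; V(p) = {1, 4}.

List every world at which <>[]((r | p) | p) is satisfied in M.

1, 2, 3, 4, 5, 6

Let φ = <>[]((r | p) | p). Evaluate φ at each world:
  0 (successors {0, 6}): φ is false.
  1 (successors {0, 1, 2, 3, 4}): φ is true.
  2 (successors {0, 1, 2, 4}): φ is true.
  3 (successors {1, 3, 5}): φ is true.
  4 (successors {1, 2, 4, 5}): φ is true.
  5 (successors {4, 5, 6}): φ is true.
  6 (successors {0, 4, 5, 6}): φ is true.
For instance, at 0:
  At 0: <>[]((r | p) | p) requires []((r | p) | p) at some successor in {0, 6}.
    At 0: []((r | p) | p) is false.
    At 6: []((r | p) | p) is false.
  So <>[]((r | p) | p) is false at 0.
Satisfying worlds: {1, 2, 3, 4, 5, 6}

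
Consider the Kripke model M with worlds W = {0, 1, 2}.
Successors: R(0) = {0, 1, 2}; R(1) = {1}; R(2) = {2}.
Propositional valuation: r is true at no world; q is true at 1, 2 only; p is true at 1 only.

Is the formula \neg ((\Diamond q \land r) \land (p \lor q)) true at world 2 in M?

At 2: (\Diamond q \land r) \land (p \lor q) is false, so \neg ((\Diamond q \land r) \land (p \lor q)) is true.
  At 2: \Diamond q \land r is false, p \lor q is true, so (\Diamond q \land r) \land (p \lor q) is false.
    At 2: \Diamond q is true, r is false, so \Diamond q \land r is false.
      At 2: \Diamond q requires q at some successor in {2}.
        q holds at 2, so \Diamond q is true at 2.

Yes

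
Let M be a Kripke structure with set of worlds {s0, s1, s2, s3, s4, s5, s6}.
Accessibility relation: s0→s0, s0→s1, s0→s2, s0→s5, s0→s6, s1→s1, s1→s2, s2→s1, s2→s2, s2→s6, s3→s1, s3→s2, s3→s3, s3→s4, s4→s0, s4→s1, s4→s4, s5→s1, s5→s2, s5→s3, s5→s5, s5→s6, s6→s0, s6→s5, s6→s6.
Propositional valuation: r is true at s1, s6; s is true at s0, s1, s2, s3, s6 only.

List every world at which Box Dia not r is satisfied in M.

s0, s1, s2, s3, s4, s5, s6

Recall that Box ψ holds at a world iff ψ holds at every accessible world, and Dia ψ holds iff ψ holds at some accessible world.
Let φ = Box Dia not r. Evaluate φ at each world:
  s0 (successors {s0, s1, s2, s5, s6}): φ is true.
  s1 (successors {s1, s2}): φ is true.
  s2 (successors {s1, s2, s6}): φ is true.
  s3 (successors {s1, s2, s3, s4}): φ is true.
  s4 (successors {s0, s1, s4}): φ is true.
  s5 (successors {s1, s2, s3, s5, s6}): φ is true.
  s6 (successors {s0, s5, s6}): φ is true.
For instance, at s0:
  At s0: Box Dia not r requires Dia not r at every successor {s0, s1, s2, s5, s6}.
    At s0: Dia not r is true.
    At s1: Dia not r is true.
    At s2: Dia not r is true.
    At s5: Dia not r is true.
    At s6: Dia not r is true.
  So Box Dia not r is true at s0.
Satisfying worlds: {s0, s1, s2, s3, s4, s5, s6}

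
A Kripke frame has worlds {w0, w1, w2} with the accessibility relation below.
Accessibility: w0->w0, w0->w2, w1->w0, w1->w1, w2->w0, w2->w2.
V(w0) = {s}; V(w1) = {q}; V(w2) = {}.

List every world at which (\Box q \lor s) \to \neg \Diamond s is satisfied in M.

w1, w2

Let φ = (\Box q \lor s) \to \neg \Diamond s. Evaluate φ at each world:
  w0 (successors {w0, w2}): φ is false.
  w1 (successors {w0, w1}): φ is true.
  w2 (successors {w0, w2}): φ is true.
For instance, at w1:
  At w1: \Box q \lor s is false, \neg \Diamond s is false, so (\Box q \lor s) \to \neg \Diamond s is true.
    At w1: \Box q is false, s is false, so \Box q \lor s is false.
      At w1: \Box q requires q at every successor {w0, w1}.
        q fails at w0, so \Box q is false at w1.
    At w1: \Diamond s is true, so \neg \Diamond s is false.
      At w1: \Diamond s requires s at some successor in {w0, w1}.
        s holds at w0, so \Diamond s is true at w1.
Satisfying worlds: {w1, w2}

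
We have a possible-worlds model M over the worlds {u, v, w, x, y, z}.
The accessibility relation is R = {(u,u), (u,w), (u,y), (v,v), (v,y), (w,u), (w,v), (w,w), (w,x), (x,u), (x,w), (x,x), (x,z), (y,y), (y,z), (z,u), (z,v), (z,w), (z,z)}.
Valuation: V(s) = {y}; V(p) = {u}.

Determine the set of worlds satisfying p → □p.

Let φ = p → □p. Evaluate φ at each world:
  u (successors {u, w, y}): φ is false.
  v (successors {v, y}): φ is true.
  w (successors {u, v, w, x}): φ is true.
  x (successors {u, w, x, z}): φ is true.
  y (successors {y, z}): φ is true.
  z (successors {u, v, w, z}): φ is true.
For instance, at w:
  At w: p is false, □p is false, so p → □p is true.
    At w: □p requires p at every successor {u, v, w, x}.
      p fails at v, so □p is false at w.
Satisfying worlds: {v, w, x, y, z}

v, w, x, y, z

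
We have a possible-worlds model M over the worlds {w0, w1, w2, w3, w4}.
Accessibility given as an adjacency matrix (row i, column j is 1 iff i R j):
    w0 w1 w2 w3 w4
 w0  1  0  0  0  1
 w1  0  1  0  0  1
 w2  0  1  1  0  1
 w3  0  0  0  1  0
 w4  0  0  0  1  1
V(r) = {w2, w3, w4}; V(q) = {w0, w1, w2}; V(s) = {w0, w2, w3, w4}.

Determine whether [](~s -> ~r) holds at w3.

Recall that []ψ holds at a world iff ψ holds at every accessible world, and <>ψ holds iff ψ holds at some accessible world.
At w3: [](~s -> ~r) requires ~s -> ~r at every successor {w3}.
  At w3: ~s -> ~r is true.
So [](~s -> ~r) is true at w3.

Yes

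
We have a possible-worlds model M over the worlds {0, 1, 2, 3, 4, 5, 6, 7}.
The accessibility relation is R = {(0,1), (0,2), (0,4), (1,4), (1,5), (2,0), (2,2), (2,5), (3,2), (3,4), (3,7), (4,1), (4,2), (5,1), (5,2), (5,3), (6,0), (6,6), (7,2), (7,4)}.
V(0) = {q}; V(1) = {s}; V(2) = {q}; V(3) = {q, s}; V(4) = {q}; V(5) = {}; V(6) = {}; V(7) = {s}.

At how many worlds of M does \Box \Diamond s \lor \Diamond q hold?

Let φ = \Box \Diamond s \lor \Diamond q. Evaluate φ at each world:
  0 (successors {1, 2, 4}): φ is true.
  1 (successors {4, 5}): φ is true.
  2 (successors {0, 2, 5}): φ is true.
  3 (successors {2, 4, 7}): φ is true.
  4 (successors {1, 2}): φ is true.
  5 (successors {1, 2, 3}): φ is true.
  6 (successors {0, 6}): φ is true.
  7 (successors {2, 4}): φ is true.
For instance, at 1:
  At 1: \Box \Diamond s is true, \Diamond q is true, so \Box \Diamond s \lor \Diamond q is true.
    At 1: \Box \Diamond s requires \Diamond s at every successor {4, 5}.
      At 4: \Diamond s is true.
      At 5: \Diamond s is true.
    So \Box \Diamond s is true at 1.
    At 1: \Diamond q requires q at some successor in {4, 5}.
      q holds at 4, so \Diamond q is true at 1.
Satisfying worlds: {0, 1, 2, 3, 4, 5, 6, 7}

8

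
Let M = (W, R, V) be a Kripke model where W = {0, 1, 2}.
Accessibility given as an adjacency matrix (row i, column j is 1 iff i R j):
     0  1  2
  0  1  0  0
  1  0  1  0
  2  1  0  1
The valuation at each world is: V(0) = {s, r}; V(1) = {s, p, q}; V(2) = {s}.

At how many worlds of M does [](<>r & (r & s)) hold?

1

Let φ = [](<>r & (r & s)). Evaluate φ at each world:
  0 (successors {0}): φ is true.
  1 (successors {1}): φ is false.
  2 (successors {0, 2}): φ is false.
For instance, at 2:
  At 2: [](<>r & (r & s)) requires <>r & (r & s) at every successor {0, 2}.
    <>r & (r & s) fails at 2, so [](<>r & (r & s)) is false at 2.
      At 2: <>r is true, r & s is false, so <>r & (r & s) is false.
Satisfying worlds: {0}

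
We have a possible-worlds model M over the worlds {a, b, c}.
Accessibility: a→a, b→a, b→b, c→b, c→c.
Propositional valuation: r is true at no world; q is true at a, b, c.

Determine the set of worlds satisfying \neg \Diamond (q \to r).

Let φ = \neg \Diamond (q \to r). Evaluate φ at each world:
  a (successors {a}): φ is true.
  b (successors {a, b}): φ is true.
  c (successors {b, c}): φ is true.
For instance, at a:
  At a: \Diamond (q \to r) is false, so \neg \Diamond (q \to r) is true.
    At a: \Diamond (q \to r) requires q \to r at some successor in {a}.
      At a: q \to r is false.
    So \Diamond (q \to r) is false at a.
Satisfying worlds: {a, b, c}

a, b, c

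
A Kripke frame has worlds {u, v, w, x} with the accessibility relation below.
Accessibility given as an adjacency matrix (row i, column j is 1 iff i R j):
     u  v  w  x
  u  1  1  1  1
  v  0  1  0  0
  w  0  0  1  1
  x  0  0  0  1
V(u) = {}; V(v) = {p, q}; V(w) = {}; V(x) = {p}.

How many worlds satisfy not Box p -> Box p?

2

Let φ = not Box p -> Box p. Evaluate φ at each world:
  u (successors {u, v, w, x}): φ is false.
  v (successors {v}): φ is true.
  w (successors {w, x}): φ is false.
  x (successors {x}): φ is true.
For instance, at u:
  At u: not Box p is true, Box p is false, so not Box p -> Box p is false.
    At u: Box p is false, so not Box p is true.
      At u: Box p requires p at every successor {u, v, w, x}.
        p fails at u, so Box p is false at u.
    At u: Box p requires p at every successor {u, v, w, x}.
      p fails at u, so Box p is false at u.
Satisfying worlds: {v, x}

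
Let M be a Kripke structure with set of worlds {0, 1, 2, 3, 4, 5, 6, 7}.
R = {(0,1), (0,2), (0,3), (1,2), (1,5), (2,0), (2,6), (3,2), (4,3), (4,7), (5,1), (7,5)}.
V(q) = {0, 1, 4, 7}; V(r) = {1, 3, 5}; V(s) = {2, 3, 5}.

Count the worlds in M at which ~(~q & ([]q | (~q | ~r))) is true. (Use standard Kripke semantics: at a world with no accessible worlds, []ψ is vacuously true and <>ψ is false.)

4

Let φ = ~(~q & ([]q | (~q | ~r))). Evaluate φ at each world:
  0 (successors {1, 2, 3}): φ is true.
  1 (successors {2, 5}): φ is true.
  2 (successors {0, 6}): φ is false.
  3 (successors {2}): φ is false.
  4 (successors {3, 7}): φ is true.
  5 (successors {1}): φ is false.
  6 (successors ∅): φ is false.
  7 (successors {5}): φ is true.
For instance, at 7:
  At 7: ~q & ([]q | (~q | ~r)) is false, so ~(~q & ([]q | (~q | ~r))) is true.
    At 7: ~q is false, []q | (~q | ~r) is true, so ~q & ([]q | (~q | ~r)) is false.
      At 7: []q is false, ~q | ~r is true, so []q | (~q | ~r) is true.
Satisfying worlds: {0, 1, 4, 7}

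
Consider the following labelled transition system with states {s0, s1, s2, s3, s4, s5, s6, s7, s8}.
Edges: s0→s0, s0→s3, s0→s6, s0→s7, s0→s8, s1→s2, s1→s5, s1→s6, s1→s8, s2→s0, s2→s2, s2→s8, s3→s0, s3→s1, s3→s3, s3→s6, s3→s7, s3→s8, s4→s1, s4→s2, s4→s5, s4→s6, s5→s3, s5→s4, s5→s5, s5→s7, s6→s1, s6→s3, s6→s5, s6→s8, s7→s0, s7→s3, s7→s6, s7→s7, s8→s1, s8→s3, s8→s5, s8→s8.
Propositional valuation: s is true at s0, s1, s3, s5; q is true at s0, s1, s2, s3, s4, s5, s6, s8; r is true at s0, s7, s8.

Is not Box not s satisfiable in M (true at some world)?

Let φ = not Box not s. Evaluate φ at each world:
  s0 (successors {s0, s3, s6, s7, s8}): φ is true.
  s1 (successors {s2, s5, s6, s8}): φ is true.
  s2 (successors {s0, s2, s8}): φ is true.
  s3 (successors {s0, s1, s3, s6, s7, s8}): φ is true.
  s4 (successors {s1, s2, s5, s6}): φ is true.
  s5 (successors {s3, s4, s5, s7}): φ is true.
  s6 (successors {s1, s3, s5, s8}): φ is true.
  s7 (successors {s0, s3, s6, s7}): φ is true.
  s8 (successors {s1, s3, s5, s8}): φ is true.
Detail at s0 (witness):
  At s0: Box not s is false, so not Box not s is true.
    At s0: Box not s requires not s at every successor {s0, s3, s6, s7, s8}.
      not s fails at s0, so Box not s is false at s0.

Yes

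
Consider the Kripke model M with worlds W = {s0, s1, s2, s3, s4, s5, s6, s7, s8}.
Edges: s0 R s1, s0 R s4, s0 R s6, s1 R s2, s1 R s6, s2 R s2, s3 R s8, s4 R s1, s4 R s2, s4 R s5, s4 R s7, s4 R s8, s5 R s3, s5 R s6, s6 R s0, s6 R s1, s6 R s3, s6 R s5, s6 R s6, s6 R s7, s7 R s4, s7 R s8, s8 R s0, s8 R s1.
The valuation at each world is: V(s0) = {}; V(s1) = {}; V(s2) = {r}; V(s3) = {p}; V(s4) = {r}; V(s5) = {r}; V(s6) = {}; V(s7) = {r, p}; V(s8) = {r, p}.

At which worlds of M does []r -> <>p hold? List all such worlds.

Let φ = []r -> <>p. Evaluate φ at each world:
  s0 (successors {s1, s4, s6}): φ is true.
  s1 (successors {s2, s6}): φ is true.
  s2 (successors {s2}): φ is false.
  s3 (successors {s8}): φ is true.
  s4 (successors {s1, s2, s5, s7, s8}): φ is true.
  s5 (successors {s3, s6}): φ is true.
  s6 (successors {s0, s1, s3, s5, s6, s7}): φ is true.
  s7 (successors {s4, s8}): φ is true.
  s8 (successors {s0, s1}): φ is true.
For instance, at s6:
  At s6: []r is false, <>p is true, so []r -> <>p is true.
    At s6: []r requires r at every successor {s0, s1, s3, s5, s6, s7}.
      r fails at s0, so []r is false at s6.
    At s6: <>p requires p at some successor in {s0, s1, s3, s5, s6, s7}.
      p holds at s3, so <>p is true at s6.
Satisfying worlds: {s0, s1, s3, s4, s5, s6, s7, s8}

s0, s1, s3, s4, s5, s6, s7, s8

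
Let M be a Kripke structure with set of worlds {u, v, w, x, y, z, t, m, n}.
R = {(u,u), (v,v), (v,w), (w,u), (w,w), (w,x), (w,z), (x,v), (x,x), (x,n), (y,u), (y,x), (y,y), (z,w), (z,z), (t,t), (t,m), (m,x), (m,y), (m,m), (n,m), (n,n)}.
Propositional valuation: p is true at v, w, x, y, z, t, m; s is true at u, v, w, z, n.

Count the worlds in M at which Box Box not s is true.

Let φ = Box Box not s. Evaluate φ at each world:
  u (successors {u}): φ is false.
  v (successors {v, w}): φ is false.
  w (successors {u, w, x, z}): φ is false.
  x (successors {v, x, n}): φ is false.
  y (successors {u, x, y}): φ is false.
  z (successors {w, z}): φ is false.
  t (successors {t, m}): φ is true.
  m (successors {x, y, m}): φ is false.
  n (successors {m, n}): φ is false.
For instance, at z:
  At z: Box Box not s requires Box not s at every successor {w, z}.
    Box not s fails at w, so Box Box not s is false at z.
      At w: Box not s requires not s at every successor {u, w, x, z}.
        not s fails at u, so Box not s is false at w.
Satisfying worlds: {t}

1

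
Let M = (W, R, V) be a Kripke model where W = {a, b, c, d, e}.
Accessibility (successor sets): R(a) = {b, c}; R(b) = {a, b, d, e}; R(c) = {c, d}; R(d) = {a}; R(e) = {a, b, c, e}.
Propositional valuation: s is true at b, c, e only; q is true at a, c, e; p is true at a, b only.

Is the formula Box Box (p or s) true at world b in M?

At b: Box Box (p or s) requires Box (p or s) at every successor {a, b, d, e}.
  Box (p or s) fails at b, so Box Box (p or s) is false at b.
    At b: Box (p or s) requires p or s at every successor {a, b, d, e}.
      p or s fails at d, so Box (p or s) is false at b.

No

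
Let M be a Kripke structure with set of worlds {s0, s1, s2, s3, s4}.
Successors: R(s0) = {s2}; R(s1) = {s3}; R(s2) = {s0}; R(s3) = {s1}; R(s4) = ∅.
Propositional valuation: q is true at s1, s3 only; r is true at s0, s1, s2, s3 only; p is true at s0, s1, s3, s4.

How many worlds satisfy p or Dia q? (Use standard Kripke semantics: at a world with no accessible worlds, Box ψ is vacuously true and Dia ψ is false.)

Recall that Dia ψ holds at a world iff ψ holds at some accessible world.
Let φ = p or Dia q. Evaluate φ at each world:
  s0 (successors {s2}): φ is true.
  s1 (successors {s3}): φ is true.
  s2 (successors {s0}): φ is false.
  s3 (successors {s1}): φ is true.
  s4 (successors ∅): φ is true.
For instance, at s0:
  At s0: p is true, Dia q is false, so p or Dia q is true.
    At s0: Dia q requires q at some successor in {s2}.
      At s2: q is false.
    So Dia q is false at s0.
Satisfying worlds: {s0, s1, s3, s4}

4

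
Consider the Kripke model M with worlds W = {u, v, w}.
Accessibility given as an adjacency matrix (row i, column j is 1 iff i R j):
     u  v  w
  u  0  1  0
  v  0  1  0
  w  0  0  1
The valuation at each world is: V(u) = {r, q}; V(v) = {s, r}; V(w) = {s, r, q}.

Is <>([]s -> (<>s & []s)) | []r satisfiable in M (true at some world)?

Yes

Let φ = <>([]s -> (<>s & []s)) | []r. Evaluate φ at each world:
  u (successors {v}): φ is true.
  v (successors {v}): φ is true.
  w (successors {w}): φ is true.
Detail at u (witness):
  At u: <>([]s -> (<>s & []s)) is true, []r is true, so <>([]s -> (<>s & []s)) | []r is true.
    At u: <>([]s -> (<>s & []s)) requires []s -> (<>s & []s) at some successor in {v}.
      []s -> (<>s & []s) holds at v, so <>([]s -> (<>s & []s)) is true at u.
    At u: []r requires r at every successor {v}.
      At v: r is true.
    So []r is true at u.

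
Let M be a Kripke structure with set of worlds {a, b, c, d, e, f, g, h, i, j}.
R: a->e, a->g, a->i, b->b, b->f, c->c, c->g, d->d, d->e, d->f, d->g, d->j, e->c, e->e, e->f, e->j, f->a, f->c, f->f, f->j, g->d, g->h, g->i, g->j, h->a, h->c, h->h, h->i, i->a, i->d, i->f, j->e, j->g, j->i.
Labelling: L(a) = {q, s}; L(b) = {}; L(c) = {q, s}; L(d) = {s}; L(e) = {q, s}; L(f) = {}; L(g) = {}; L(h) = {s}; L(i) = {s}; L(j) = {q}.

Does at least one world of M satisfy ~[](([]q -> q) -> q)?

Recall that []ψ holds at a world iff ψ holds at every accessible world, and <>ψ holds iff ψ holds at some accessible world.
Let φ = ~[](([]q -> q) -> q). Evaluate φ at each world:
  a (successors {e, g, i}): φ is true.
  b (successors {b, f}): φ is true.
  c (successors {c, g}): φ is true.
  d (successors {d, e, f, g, j}): φ is true.
  e (successors {c, e, f, j}): φ is true.
  f (successors {a, c, f, j}): φ is true.
  g (successors {d, h, i, j}): φ is true.
  h (successors {a, c, h, i}): φ is true.
  i (successors {a, d, f}): φ is true.
  j (successors {e, g, i}): φ is true.
Detail at a (witness):
  At a: [](([]q -> q) -> q) is false, so ~[](([]q -> q) -> q) is true.
    At a: [](([]q -> q) -> q) requires ([]q -> q) -> q at every successor {e, g, i}.
      ([]q -> q) -> q fails at g, so [](([]q -> q) -> q) is false at a.

Yes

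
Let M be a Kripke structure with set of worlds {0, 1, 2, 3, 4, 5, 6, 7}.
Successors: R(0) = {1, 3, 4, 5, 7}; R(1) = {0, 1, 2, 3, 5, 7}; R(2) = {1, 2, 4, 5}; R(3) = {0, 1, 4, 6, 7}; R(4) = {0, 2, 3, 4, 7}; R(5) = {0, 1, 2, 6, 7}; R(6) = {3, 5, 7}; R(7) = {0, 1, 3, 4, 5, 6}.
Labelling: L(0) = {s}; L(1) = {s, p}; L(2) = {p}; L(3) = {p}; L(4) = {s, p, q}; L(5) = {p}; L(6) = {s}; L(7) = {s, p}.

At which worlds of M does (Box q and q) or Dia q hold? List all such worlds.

0, 2, 3, 4, 7

Recall that Box ψ holds at a world iff ψ holds at every accessible world, and Dia ψ holds iff ψ holds at some accessible world.
Let φ = (Box q and q) or Dia q. Evaluate φ at each world:
  0 (successors {1, 3, 4, 5, 7}): φ is true.
  1 (successors {0, 1, 2, 3, 5, 7}): φ is false.
  2 (successors {1, 2, 4, 5}): φ is true.
  3 (successors {0, 1, 4, 6, 7}): φ is true.
  4 (successors {0, 2, 3, 4, 7}): φ is true.
  5 (successors {0, 1, 2, 6, 7}): φ is false.
  6 (successors {3, 5, 7}): φ is false.
  7 (successors {0, 1, 3, 4, 5, 6}): φ is true.
For instance, at 3:
  At 3: Box q and q is false, Dia q is true, so (Box q and q) or Dia q is true.
    At 3: Box q is false, q is false, so Box q and q is false.
      At 3: Box q requires q at every successor {0, 1, 4, 6, 7}.
        q fails at 0, so Box q is false at 3.
    At 3: Dia q requires q at some successor in {0, 1, 4, 6, 7}.
      q holds at 4, so Dia q is true at 3.
Satisfying worlds: {0, 2, 3, 4, 7}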